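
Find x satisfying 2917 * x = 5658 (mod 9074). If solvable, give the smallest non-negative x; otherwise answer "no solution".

1324

First find gcd(2917, 9074):
9074 = 3*2917 + 323
2917 = 9*323 + 10
323 = 32*10 + 3
10 = 3*3 + 1
3 = 3*1 + 0
gcd = 1, so a unique solution mod 9074 exists.
Back-substitute for the Bézout coefficients:
1 = 10 − 3·3
1 = −3·323 + 97·10
1 = 97·2917 − 876·323
1 = −876·9074 + 2725·2917
So 2917·(2725) ≡ 1 (mod 9074), giving 2917⁻¹ ≡ 2725.
x ≡ 2917⁻¹·5658 ≡ 2725·5658 ≡ 1324 (mod 9074).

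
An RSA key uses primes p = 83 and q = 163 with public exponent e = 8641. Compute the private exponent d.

φ(n) = (p−1)(q−1) = 82·162 = 13284.
Need d with 8641·d ≡ 1 (mod 13284). Apply the extended Euclidean algorithm:
13284 = 1×8641 + 4643
8641 = 1×4643 + 3998
4643 = 1×3998 + 645
3998 = 6×645 + 128
645 = 5×128 + 5
128 = 25×5 + 3
5 = 1×3 + 2
3 = 1×2 + 1
2 = 2×1 + 0
Back-substitute:
1 = 3 − 2
1 = −5 + 2·3
1 = 2·128 − 51·5
1 = −51·645 + 257·128
1 = 257·3998 − 1593·645
1 = −1593·4643 + 1850·3998
1 = 1850·8641 − 3443·4643
1 = −3443·13284 + 5293·8641
So 8641·5293 ≡ 1 (mod 13284), hence d = 5293.

5293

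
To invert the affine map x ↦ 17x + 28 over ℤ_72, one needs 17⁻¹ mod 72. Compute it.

17

Run Euclid on (72, 17):
72 = 4·17 + 4
17 = 4·4 + 1
4 = 4·1 + 0
The gcd is 1. Working backward:
1 = 17 − 4·4
1 = −4·72 + 17·17
So 17·17 ≡ 1 (mod 72).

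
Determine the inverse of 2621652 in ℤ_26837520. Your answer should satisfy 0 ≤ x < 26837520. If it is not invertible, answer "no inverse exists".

no inverse exists

Compute gcd(2621652, 26837520):
26837520 = 10*2621652 + 621000
2621652 = 4*621000 + 137652
621000 = 4*137652 + 70392
137652 = 1*70392 + 67260
70392 = 1*67260 + 3132
67260 = 21*3132 + 1488
3132 = 2*1488 + 156
1488 = 9*156 + 84
156 = 1*84 + 72
84 = 1*72 + 12
72 = 6*12 + 0
Since gcd = 12 > 1, 2621652 is not a unit mod 26837520.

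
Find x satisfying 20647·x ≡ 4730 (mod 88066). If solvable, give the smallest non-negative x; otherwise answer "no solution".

First find gcd(20647, 88066):
88066 = 4×20647 + 5478
20647 = 3×5478 + 4213
5478 = 1×4213 + 1265
4213 = 3×1265 + 418
1265 = 3×418 + 11
418 = 38×11 + 0
gcd = 11 and 11 | 4730, so solutions exist. Divide through by 11: 1877x ≡ 430 (mod 8006).
Now find 1877⁻¹ mod 8006:
8006 = 4*1877 + 498
1877 = 3*498 + 383
498 = 1*383 + 115
383 = 3*115 + 38
115 = 3*38 + 1
38 = 38*1 + 0
Back-substitute:
1 = 115 − 3·38
1 = −3·383 + 10·115
1 = 10·498 − 13·383
1 = −13·1877 + 49·498
1 = 49·8006 − 209·1877
So 1877·(-209) ≡ 1 (mod 8006), i.e. 1877⁻¹ ≡ 7797.
Then x ≡ 7797·430 ≡ 6202 (mod 8006); the smallest non-negative solution is x = 6202.

6202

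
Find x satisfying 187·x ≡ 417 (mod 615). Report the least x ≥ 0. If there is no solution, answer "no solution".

216

First find gcd(187, 615):
615 = 3·187 + 54
187 = 3·54 + 25
54 = 2·25 + 4
25 = 6·4 + 1
4 = 4·1 + 0
gcd = 1, so a unique solution mod 615 exists.
Back-substitute for the Bézout coefficients:
1 = 25 − 6·4
1 = −6·54 + 13·25
1 = 13·187 − 45·54
1 = −45·615 + 148·187
So 187·(148) ≡ 1 (mod 615), giving 187⁻¹ ≡ 148.
x ≡ 187⁻¹·417 ≡ 148·417 ≡ 216 (mod 615).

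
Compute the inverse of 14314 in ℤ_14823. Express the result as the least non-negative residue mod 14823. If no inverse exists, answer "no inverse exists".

Apply the Euclidean algorithm to 14823 and 14314:
14823 = 1*14314 + 509
14314 = 28*509 + 62
509 = 8*62 + 13
62 = 4*13 + 10
13 = 1*10 + 3
10 = 3*3 + 1
3 = 3*1 + 0
gcd = 1, so the inverse exists. Back-substitute:
1 = 10 − 3·3
1 = −3·13 + 4·10
1 = 4·62 − 19·13
1 = −19·509 + 156·62
1 = 156·14314 − 4387·509
1 = −4387·14823 + 4543·14314
So 14314·4543 ≡ 1 (mod 14823).

4543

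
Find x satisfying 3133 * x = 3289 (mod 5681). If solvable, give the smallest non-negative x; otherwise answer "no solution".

First find gcd(3133, 5681):
5681 = 1*3133 + 2548
3133 = 1*2548 + 585
2548 = 4*585 + 208
585 = 2*208 + 169
208 = 1*169 + 39
169 = 4*39 + 13
39 = 3*13 + 0
gcd = 13 and 13 | 3289, so solutions exist. Divide through by 13: 241x ≡ 253 (mod 437).
Now find 241⁻¹ mod 437:
437 = 1·241 + 196
241 = 1·196 + 45
196 = 4·45 + 16
45 = 2·16 + 13
16 = 1·13 + 3
13 = 4·3 + 1
3 = 3·1 + 0
Back-substitute:
1 = 13 − 4·3
1 = −4·16 + 5·13
1 = 5·45 − 14·16
1 = −14·196 + 61·45
1 = 61·241 − 75·196
1 = −75·437 + 136·241
So 241⁻¹ ≡ 136 (mod 437).
Then x ≡ 136·253 ≡ 322 (mod 437); the smallest non-negative solution is x = 322.

322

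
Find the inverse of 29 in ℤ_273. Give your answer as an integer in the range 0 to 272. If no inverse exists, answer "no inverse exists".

Apply the Euclidean algorithm to 273 and 29:
273 = 9·29 + 12
29 = 2·12 + 5
12 = 2·5 + 2
5 = 2·2 + 1
2 = 2·1 + 0
The gcd is 1. Working backward:
1 = 5 − 2·2
1 = −2·12 + 5·5
1 = 5·29 − 12·12
1 = −12·273 + 113·29
So 29·113 ≡ 1 (mod 273).

113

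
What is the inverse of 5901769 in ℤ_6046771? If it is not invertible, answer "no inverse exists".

Extended Euclidean algorithm:
6046771 = 1×5901769 + 145002
5901769 = 40×145002 + 101689
145002 = 1×101689 + 43313
101689 = 2×43313 + 15063
43313 = 2×15063 + 13187
15063 = 1×13187 + 1876
13187 = 7×1876 + 55
1876 = 34×55 + 6
55 = 9×6 + 1
6 = 6×1 + 0
Since gcd(5901769, 6046771) = 1, back-substitute to write 1 as a combination:
1 = 55 − 9·6
1 = −9·1876 + 307·55
1 = 307·13187 − 2158·1876
1 = −2158·15063 + 2465·13187
1 = 2465·43313 − 7088·15063
1 = −7088·101689 + 16641·43313
1 = 16641·145002 − 23729·101689
1 = −23729·5901769 + 965801·145002
1 = 965801·6046771 − 989530·5901769
Hence 5901769⁻¹ ≡ -989530 ≡ 5057241 (mod 6046771).

5057241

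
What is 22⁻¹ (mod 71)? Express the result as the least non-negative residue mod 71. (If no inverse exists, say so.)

42

Apply the Euclidean algorithm to 71 and 22:
71 = 3*22 + 5
22 = 4*5 + 2
5 = 2*2 + 1
2 = 2*1 + 0
Since gcd(22, 71) = 1, back-substitute to write 1 as a combination:
1 = 5 − 2·2
1 = −2·22 + 9·5
1 = 9·71 − 29·22
So 22·(-29) ≡ 1 (mod 71), and -29 ≡ 42 (mod 71).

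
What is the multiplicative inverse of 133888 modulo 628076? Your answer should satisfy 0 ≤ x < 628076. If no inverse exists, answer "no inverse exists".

Compute gcd(133888, 628076):
628076 = 4×133888 + 92524
133888 = 1×92524 + 41364
92524 = 2×41364 + 9796
41364 = 4×9796 + 2180
9796 = 4×2180 + 1076
2180 = 2×1076 + 28
1076 = 38×28 + 12
28 = 2×12 + 4
12 = 3×4 + 0
The gcd is 4, not 1, hence no inverse exists.

no inverse exists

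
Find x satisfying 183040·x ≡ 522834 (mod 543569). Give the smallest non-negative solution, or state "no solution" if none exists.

27603

First find gcd(183040, 543569):
543569 = 2×183040 + 177489
183040 = 1×177489 + 5551
177489 = 31×5551 + 5408
5551 = 1×5408 + 143
5408 = 37×143 + 117
143 = 1×117 + 26
117 = 4×26 + 13
26 = 2×13 + 0
gcd = 13 and 13 | 522834, so solutions exist. Divide through by 13: 14080x ≡ 40218 (mod 41813).
Now find 14080⁻¹ mod 41813:
41813 = 2*14080 + 13653
14080 = 1*13653 + 427
13653 = 31*427 + 416
427 = 1*416 + 11
416 = 37*11 + 9
11 = 1*9 + 2
9 = 4*2 + 1
2 = 2*1 + 0
Back-substitute:
1 = 9 − 4·2
1 = −4·11 + 5·9
1 = 5·416 − 189·11
1 = −189·427 + 194·416
1 = 194·13653 − 6203·427
1 = −6203·14080 + 6397·13653
1 = 6397·41813 − 18997·14080
So 14080·(-18997) ≡ 1 (mod 41813), i.e. 14080⁻¹ ≡ 22816.
Then x ≡ 22816·40218 ≡ 27603 (mod 41813); the smallest non-negative solution is x = 27603.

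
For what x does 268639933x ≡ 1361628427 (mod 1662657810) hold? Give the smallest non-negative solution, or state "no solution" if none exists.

First find gcd(268639933, 1662657810):
1662657810 = 6*268639933 + 50818212
268639933 = 5*50818212 + 14548873
50818212 = 3*14548873 + 7171593
14548873 = 2*7171593 + 205687
7171593 = 34*205687 + 178235
205687 = 1*178235 + 27452
178235 = 6*27452 + 13523
27452 = 2*13523 + 406
13523 = 33*406 + 125
406 = 3*125 + 31
125 = 4*31 + 1
31 = 31*1 + 0
gcd = 1, so a unique solution mod 1662657810 exists.
Back-substitute for the Bézout coefficients:
1 = 125 − 4·31
1 = −4·406 + 13·125
1 = 13·13523 − 433·406
1 = −433·27452 + 879·13523
1 = 879·178235 − 5707·27452
1 = −5707·205687 + 6586·178235
1 = 6586·7171593 − 229631·205687
1 = −229631·14548873 + 465848·7171593
1 = 465848·50818212 − 1627175·14548873
1 = −1627175·268639933 + 8601723·50818212
1 = 8601723·1662657810 − 53237513·268639933
So 268639933·(-53237513) ≡ 1 (mod 1662657810), giving 268639933⁻¹ ≡ 1609420297.
x ≡ 268639933⁻¹·1361628427 ≡ 1609420297·1361628427 ≡ 1326633709 (mod 1662657810).

1326633709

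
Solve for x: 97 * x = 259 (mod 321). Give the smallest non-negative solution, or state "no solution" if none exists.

First find gcd(97, 321):
321 = 3*97 + 30
97 = 3*30 + 7
30 = 4*7 + 2
7 = 3*2 + 1
2 = 2*1 + 0
gcd = 1, so a unique solution mod 321 exists.
Back-substitute for the Bézout coefficients:
1 = 7 − 3·2
1 = −3·30 + 13·7
1 = 13·97 − 42·30
1 = −42·321 + 139·97
So 97·(139) ≡ 1 (mod 321), giving 97⁻¹ ≡ 139.
x ≡ 97⁻¹·259 ≡ 139·259 ≡ 49 (mod 321).

49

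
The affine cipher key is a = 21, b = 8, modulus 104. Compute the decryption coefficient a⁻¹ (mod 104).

Run Euclid on (104, 21):
104 = 4*21 + 20
21 = 1*20 + 1
20 = 20*1 + 0
Since gcd(21, 104) = 1, back-substitute to write 1 as a combination:
1 = 21 − 20
1 = −104 + 5·21
So 21·5 ≡ 1 (mod 104).

5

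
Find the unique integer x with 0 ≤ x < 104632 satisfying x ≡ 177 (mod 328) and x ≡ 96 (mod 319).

Write x = 177 + 328·k. Then 328·k ≡ 96 − 177 ≡ 238 (mod 319).
Need 328⁻¹ mod 319. Extended Euclid on (319, 9):
319 = 35*9 + 4
9 = 2*4 + 1
4 = 4*1 + 0
Back-substitute:
1 = 9 − 2·4
1 = −2·319 + 71·9
328⁻¹ ≡ 71 (mod 319), so k ≡ 71·238 ≡ 310 (mod 319).
x = 177 + 328·310 = 101857.

101857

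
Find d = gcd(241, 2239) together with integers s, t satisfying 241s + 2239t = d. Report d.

1

Repeated division:
2239 = 9*241 + 70
241 = 3*70 + 31
70 = 2*31 + 8
31 = 3*8 + 7
8 = 1*7 + 1
7 = 7*1 + 0
gcd(241, 2239) = 1.
Express as a combination:
1 = 8 − 7
1 = −31 + 4·8
1 = 4·70 − 9·31
1 = −9·241 + 31·70
1 = 31·2239 − 288·241
So 1 = (31)·2239 + (-288)·241.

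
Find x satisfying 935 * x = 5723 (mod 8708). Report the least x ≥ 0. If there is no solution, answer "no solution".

6749

First find gcd(935, 8708):
8708 = 9×935 + 293
935 = 3×293 + 56
293 = 5×56 + 13
56 = 4×13 + 4
13 = 3×4 + 1
4 = 4×1 + 0
gcd = 1, so a unique solution mod 8708 exists.
Back-substitute for the Bézout coefficients:
1 = 13 − 3·4
1 = −3·56 + 13·13
1 = 13·293 − 68·56
1 = −68·935 + 217·293
1 = 217·8708 − 2021·935
So 935·(-2021) ≡ 1 (mod 8708), giving 935⁻¹ ≡ 6687.
x ≡ 935⁻¹·5723 ≡ 6687·5723 ≡ 6749 (mod 8708).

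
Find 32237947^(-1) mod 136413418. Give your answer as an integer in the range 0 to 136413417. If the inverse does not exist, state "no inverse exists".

132181193

Apply the Euclidean algorithm to 136413418 and 32237947:
136413418 = 4·32237947 + 7461630
32237947 = 4·7461630 + 2391427
7461630 = 3·2391427 + 287349
2391427 = 8·287349 + 92635
287349 = 3·92635 + 9444
92635 = 9·9444 + 7639
9444 = 1·7639 + 1805
7639 = 4·1805 + 419
1805 = 4·419 + 129
419 = 3·129 + 32
129 = 4·32 + 1
32 = 32·1 + 0
gcd = 1, so the inverse exists. Back-substitute:
1 = 129 − 4·32
1 = −4·419 + 13·129
1 = 13·1805 − 56·419
1 = −56·7639 + 237·1805
1 = 237·9444 − 293·7639
1 = −293·92635 + 2874·9444
1 = 2874·287349 − 8915·92635
1 = −8915·2391427 + 74194·287349
1 = 74194·7461630 − 231497·2391427
1 = −231497·32237947 + 1000182·7461630
1 = 1000182·136413418 − 4232225·32237947
Hence 32237947⁻¹ ≡ -4232225 ≡ 132181193 (mod 136413418).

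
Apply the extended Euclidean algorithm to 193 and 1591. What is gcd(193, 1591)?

1

Apply Euclid's algorithm to 1591 and 193:
1591 = 8×193 + 47
193 = 4×47 + 5
47 = 9×5 + 2
5 = 2×2 + 1
2 = 2×1 + 0
gcd(193, 1591) = 1.
Back-substituting:
1 = 5 − 2·2
1 = −2·47 + 19·5
1 = 19·193 − 78·47
1 = −78·1591 + 643·193
So 1 = (-78)·1591 + (643)·193.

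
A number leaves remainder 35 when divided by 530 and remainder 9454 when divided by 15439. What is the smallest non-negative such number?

4780105

Write x = 35 + 530·k. Then 530·k ≡ 9454 − 35 ≡ 9419 (mod 15439).
Need 530⁻¹ mod 15439. Extended Euclid on (15439, 530):
15439 = 29·530 + 69
530 = 7·69 + 47
69 = 1·47 + 22
47 = 2·22 + 3
22 = 7·3 + 1
3 = 3·1 + 0
Back-substitute:
1 = 22 − 7·3
1 = −7·47 + 15·22
1 = 15·69 − 22·47
1 = −22·530 + 169·69
1 = 169·15439 − 4923·530
530⁻¹ ≡ 10516 (mod 15439), so k ≡ 10516·9419 ≡ 9019 (mod 15439).
x = 35 + 530·9019 = 4780105.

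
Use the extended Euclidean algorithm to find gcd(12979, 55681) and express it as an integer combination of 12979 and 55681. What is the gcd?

Euclidean algorithm:
55681 = 4×12979 + 3765
12979 = 3×3765 + 1684
3765 = 2×1684 + 397
1684 = 4×397 + 96
397 = 4×96 + 13
96 = 7×13 + 5
13 = 2×5 + 3
5 = 1×3 + 2
3 = 1×2 + 1
2 = 2×1 + 0
gcd(12979, 55681) = 1.
Back-substituting:
1 = 3 − 2
1 = −5 + 2·3
1 = 2·13 − 5·5
1 = −5·96 + 37·13
1 = 37·397 − 153·96
1 = −153·1684 + 649·397
1 = 649·3765 − 1451·1684
1 = −1451·12979 + 5002·3765
1 = 5002·55681 − 21459·12979
So 1 = (5002)·55681 + (-21459)·12979.

1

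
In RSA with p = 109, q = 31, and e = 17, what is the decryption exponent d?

953

φ(n) = (p−1)(q−1) = 108·30 = 3240.
Need d with 17·d ≡ 1 (mod 3240). Apply the extended Euclidean algorithm:
3240 = 190*17 + 10
17 = 1*10 + 7
10 = 1*7 + 3
7 = 2*3 + 1
3 = 3*1 + 0
Back-substitute:
1 = 7 − 2·3
1 = −2·10 + 3·7
1 = 3·17 − 5·10
1 = −5·3240 + 953·17
So 17·953 ≡ 1 (mod 3240), hence d = 953.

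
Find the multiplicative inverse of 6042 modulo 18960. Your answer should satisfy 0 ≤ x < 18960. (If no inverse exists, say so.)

no inverse exists

Euclidean algorithm on 18960, 6042:
18960 = 3·6042 + 834
6042 = 7·834 + 204
834 = 4·204 + 18
204 = 11·18 + 6
18 = 3·6 + 0
Since gcd = 6 > 1, 6042 is not a unit mod 18960.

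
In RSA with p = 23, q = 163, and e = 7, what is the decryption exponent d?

3055

φ(n) = (p−1)(q−1) = 22·162 = 3564.
Need d with 7·d ≡ 1 (mod 3564). Apply the extended Euclidean algorithm:
3564 = 509*7 + 1
7 = 7*1 + 0
Back-substitute:
1 = 3564 − 509·7
So 7·(-509) ≡ 1 (mod 3564), hence d ≡ -509 ≡ 3055 (mod 3564).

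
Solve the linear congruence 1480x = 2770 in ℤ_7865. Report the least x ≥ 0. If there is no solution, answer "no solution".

799

First find gcd(1480, 7865):
7865 = 5×1480 + 465
1480 = 3×465 + 85
465 = 5×85 + 40
85 = 2×40 + 5
40 = 8×5 + 0
gcd = 5 and 5 | 2770, so solutions exist. Divide through by 5: 296x ≡ 554 (mod 1573).
Now find 296⁻¹ mod 1573:
1573 = 5*296 + 93
296 = 3*93 + 17
93 = 5*17 + 8
17 = 2*8 + 1
8 = 8*1 + 0
Back-substitute:
1 = 17 − 2·8
1 = −2·93 + 11·17
1 = 11·296 − 35·93
1 = −35·1573 + 186·296
So 296⁻¹ ≡ 186 (mod 1573).
Then x ≡ 186·554 ≡ 799 (mod 1573); the smallest non-negative solution is x = 799.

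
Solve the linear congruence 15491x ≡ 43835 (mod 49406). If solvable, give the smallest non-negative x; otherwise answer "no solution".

no solution

gcd(15491, 49406):
49406 = 3·15491 + 2933
15491 = 5·2933 + 826
2933 = 3·826 + 455
826 = 1·455 + 371
455 = 1·371 + 84
371 = 4·84 + 35
84 = 2·35 + 14
35 = 2·14 + 7
14 = 2·7 + 0
gcd = 7, but 7 ∤ 43835, so the congruence has no solution.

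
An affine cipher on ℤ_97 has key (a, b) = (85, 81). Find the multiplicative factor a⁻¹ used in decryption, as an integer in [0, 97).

Apply the Euclidean algorithm to 97 and 85:
97 = 1*85 + 12
85 = 7*12 + 1
12 = 12*1 + 0
gcd = 1, so the inverse exists. Back-substitute:
1 = 85 − 7·12
1 = −7·97 + 8·85
So 85·8 ≡ 1 (mod 97).

8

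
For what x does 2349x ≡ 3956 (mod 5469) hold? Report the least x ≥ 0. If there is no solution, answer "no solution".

gcd(2349, 5469):
5469 = 2*2349 + 771
2349 = 3*771 + 36
771 = 21*36 + 15
36 = 2*15 + 6
15 = 2*6 + 3
6 = 2*3 + 0
gcd = 3, but 3 ∤ 3956, so the congruence has no solution.

no solution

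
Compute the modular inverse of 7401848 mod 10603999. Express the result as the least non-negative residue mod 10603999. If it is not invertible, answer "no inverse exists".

Apply the Euclidean algorithm to 10603999 and 7401848:
10603999 = 1*7401848 + 3202151
7401848 = 2*3202151 + 997546
3202151 = 3*997546 + 209513
997546 = 4*209513 + 159494
209513 = 1*159494 + 50019
159494 = 3*50019 + 9437
50019 = 5*9437 + 2834
9437 = 3*2834 + 935
2834 = 3*935 + 29
935 = 32*29 + 7
29 = 4*7 + 1
7 = 7*1 + 0
Since gcd(7401848, 10603999) = 1, back-substitute to write 1 as a combination:
1 = 29 − 4·7
1 = −4·935 + 129·29
1 = 129·2834 − 391·935
1 = −391·9437 + 1302·2834
1 = 1302·50019 − 6901·9437
1 = −6901·159494 + 22005·50019
1 = 22005·209513 − 28906·159494
1 = −28906·997546 + 137629·209513
1 = 137629·3202151 − 441793·997546
1 = −441793·7401848 + 1021215·3202151
1 = 1021215·10603999 − 1463008·7401848
So 7401848·(-1463008) ≡ 1 (mod 10603999), and -1463008 ≡ 9140991 (mod 10603999).

9140991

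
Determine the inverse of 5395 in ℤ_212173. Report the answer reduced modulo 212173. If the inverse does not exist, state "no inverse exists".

no inverse exists

Euclidean algorithm on 212173, 5395:
212173 = 39×5395 + 1768
5395 = 3×1768 + 91
1768 = 19×91 + 39
91 = 2×39 + 13
39 = 3×13 + 0
gcd(5395, 212173) = 13 ≠ 1, so 5395 has no multiplicative inverse modulo 212173.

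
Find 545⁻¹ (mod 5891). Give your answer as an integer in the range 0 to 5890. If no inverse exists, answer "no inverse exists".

Run Euclid on (5891, 545):
5891 = 10·545 + 441
545 = 1·441 + 104
441 = 4·104 + 25
104 = 4·25 + 4
25 = 6·4 + 1
4 = 4·1 + 0
Since gcd(545, 5891) = 1, back-substitute to write 1 as a combination:
1 = 25 − 6·4
1 = −6·104 + 25·25
1 = 25·441 − 106·104
1 = −106·545 + 131·441
1 = 131·5891 − 1416·545
So 545·(-1416) ≡ 1 (mod 5891), and -1416 ≡ 4475 (mod 5891).

4475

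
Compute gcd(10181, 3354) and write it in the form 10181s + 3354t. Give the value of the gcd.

1

Repeated division:
10181 = 3*3354 + 119
3354 = 28*119 + 22
119 = 5*22 + 9
22 = 2*9 + 4
9 = 2*4 + 1
4 = 4*1 + 0
gcd(10181, 3354) = 1.
Back-substituting:
1 = 9 − 2·4
1 = −2·22 + 5·9
1 = 5·119 − 27·22
1 = −27·3354 + 761·119
1 = 761·10181 − 2310·3354
So 1 = (761)·10181 + (-2310)·3354.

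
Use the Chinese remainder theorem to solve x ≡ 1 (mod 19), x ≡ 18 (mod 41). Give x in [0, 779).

305

Write x = 1 + 19·k. Then 19·k ≡ 18 − 1 ≡ 17 (mod 41).
Need 19⁻¹ mod 41. Extended Euclid on (41, 19):
41 = 2·19 + 3
19 = 6·3 + 1
3 = 3·1 + 0
Back-substitute:
1 = 19 − 6·3
1 = −6·41 + 13·19
19⁻¹ ≡ 13 (mod 41), so k ≡ 13·17 ≡ 16 (mod 41).
x = 1 + 19·16 = 305.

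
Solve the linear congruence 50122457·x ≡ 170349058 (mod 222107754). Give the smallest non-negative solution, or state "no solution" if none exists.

16890572

First find gcd(50122457, 222107754):
222107754 = 4*50122457 + 21617926
50122457 = 2*21617926 + 6886605
21617926 = 3*6886605 + 958111
6886605 = 7*958111 + 179828
958111 = 5*179828 + 58971
179828 = 3*58971 + 2915
58971 = 20*2915 + 671
2915 = 4*671 + 231
671 = 2*231 + 209
231 = 1*209 + 22
209 = 9*22 + 11
22 = 2*11 + 0
gcd = 11 and 11 | 170349058, so solutions exist. Divide through by 11: 4556587x ≡ 15486278 (mod 20191614).
Now find 4556587⁻¹ mod 20191614:
20191614 = 4×4556587 + 1965266
4556587 = 2×1965266 + 626055
1965266 = 3×626055 + 87101
626055 = 7×87101 + 16348
87101 = 5×16348 + 5361
16348 = 3×5361 + 265
5361 = 20×265 + 61
265 = 4×61 + 21
61 = 2×21 + 19
21 = 1×19 + 2
19 = 9×2 + 1
2 = 2×1 + 0
Back-substitute:
1 = 19 − 9·2
1 = −9·21 + 10·19
1 = 10·61 − 29·21
1 = −29·265 + 126·61
1 = 126·5361 − 2549·265
1 = −2549·16348 + 7773·5361
1 = 7773·87101 − 41414·16348
1 = −41414·626055 + 297671·87101
1 = 297671·1965266 − 934427·626055
1 = −934427·4556587 + 2166525·1965266
1 = 2166525·20191614 − 9600527·4556587
So 4556587·(-9600527) ≡ 1 (mod 20191614), i.e. 4556587⁻¹ ≡ 10591087.
Then x ≡ 10591087·15486278 ≡ 16890572 (mod 20191614); the smallest non-negative solution is x = 16890572.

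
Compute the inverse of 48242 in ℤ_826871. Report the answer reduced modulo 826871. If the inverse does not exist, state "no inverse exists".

355125

Run Euclid on (826871, 48242):
826871 = 17·48242 + 6757
48242 = 7·6757 + 943
6757 = 7·943 + 156
943 = 6·156 + 7
156 = 22·7 + 2
7 = 3·2 + 1
2 = 2·1 + 0
gcd = 1, so the inverse exists. Back-substitute:
1 = 7 − 3·2
1 = −3·156 + 67·7
1 = 67·943 − 405·156
1 = −405·6757 + 2902·943
1 = 2902·48242 − 20719·6757
1 = −20719·826871 + 355125·48242
So 48242·355125 ≡ 1 (mod 826871).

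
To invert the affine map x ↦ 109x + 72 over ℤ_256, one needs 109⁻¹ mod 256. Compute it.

101

Run Euclid on (256, 109):
256 = 2·109 + 38
109 = 2·38 + 33
38 = 1·33 + 5
33 = 6·5 + 3
5 = 1·3 + 2
3 = 1·2 + 1
2 = 2·1 + 0
Since gcd(109, 256) = 1, back-substitute to write 1 as a combination:
1 = 3 − 2
1 = −5 + 2·3
1 = 2·33 − 13·5
1 = −13·38 + 15·33
1 = 15·109 − 43·38
1 = −43·256 + 101·109
So 109·101 ≡ 1 (mod 256).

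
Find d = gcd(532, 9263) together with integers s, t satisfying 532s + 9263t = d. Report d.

1

Euclidean algorithm:
9263 = 17*532 + 219
532 = 2*219 + 94
219 = 2*94 + 31
94 = 3*31 + 1
31 = 31*1 + 0
gcd(532, 9263) = 1.
Working backward:
1 = 94 − 3·31
1 = −3·219 + 7·94
1 = 7·532 − 17·219
1 = −17·9263 + 296·532
So 1 = (-17)·9263 + (296)·532.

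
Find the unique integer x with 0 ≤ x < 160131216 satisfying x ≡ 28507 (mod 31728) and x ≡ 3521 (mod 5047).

Write x = 28507 + 31728·k. Then 31728·k ≡ 3521 − 28507 ≡ 249 (mod 5047).
Need 31728⁻¹ mod 5047. Extended Euclid on (5047, 1446):
5047 = 3*1446 + 709
1446 = 2*709 + 28
709 = 25*28 + 9
28 = 3*9 + 1
9 = 9*1 + 0
Back-substitute:
1 = 28 − 3·9
1 = −3·709 + 76·28
1 = 76·1446 − 155·709
1 = −155·5047 + 541·1446
31728⁻¹ ≡ 541 (mod 5047), so k ≡ 541·249 ≡ 3487 (mod 5047).
x = 28507 + 31728·3487 = 110664043.

110664043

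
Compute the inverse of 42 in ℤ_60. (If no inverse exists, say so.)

Euclidean algorithm on 60, 42:
60 = 1×42 + 18
42 = 2×18 + 6
18 = 3×6 + 0
Since gcd = 6 > 1, 42 is not a unit mod 60.

no inverse exists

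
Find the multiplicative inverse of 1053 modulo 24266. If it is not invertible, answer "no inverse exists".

gcd(24266, 1053) by repeated division:
24266 = 23*1053 + 47
1053 = 22*47 + 19
47 = 2*19 + 9
19 = 2*9 + 1
9 = 9*1 + 0
Since gcd(1053, 24266) = 1, back-substitute to write 1 as a combination:
1 = 19 − 2·9
1 = −2·47 + 5·19
1 = 5·1053 − 112·47
1 = −112·24266 + 2581·1053
So 1053·2581 ≡ 1 (mod 24266).

2581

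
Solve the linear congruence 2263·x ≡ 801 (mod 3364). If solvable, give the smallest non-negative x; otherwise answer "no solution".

2135

First find gcd(2263, 3364):
3364 = 1·2263 + 1101
2263 = 2·1101 + 61
1101 = 18·61 + 3
61 = 20·3 + 1
3 = 3·1 + 0
gcd = 1, so a unique solution mod 3364 exists.
Back-substitute for the Bézout coefficients:
1 = 61 − 20·3
1 = −20·1101 + 361·61
1 = 361·2263 − 742·1101
1 = −742·3364 + 1103·2263
So 2263·(1103) ≡ 1 (mod 3364), giving 2263⁻¹ ≡ 1103.
x ≡ 2263⁻¹·801 ≡ 1103·801 ≡ 2135 (mod 3364).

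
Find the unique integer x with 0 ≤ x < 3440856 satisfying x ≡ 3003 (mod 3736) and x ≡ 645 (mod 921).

Write x = 3003 + 3736·k. Then 3736·k ≡ 645 − 3003 ≡ 405 (mod 921).
Need 3736⁻¹ mod 921. Extended Euclid on (921, 52):
921 = 17*52 + 37
52 = 1*37 + 15
37 = 2*15 + 7
15 = 2*7 + 1
7 = 7*1 + 0
Back-substitute:
1 = 15 − 2·7
1 = −2·37 + 5·15
1 = 5·52 − 7·37
1 = −7·921 + 124·52
3736⁻¹ ≡ 124 (mod 921), so k ≡ 124·405 ≡ 486 (mod 921).
x = 3003 + 3736·486 = 1818699.

1818699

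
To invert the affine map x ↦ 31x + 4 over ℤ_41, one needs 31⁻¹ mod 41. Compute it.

4

Extended Euclidean algorithm:
41 = 1*31 + 10
31 = 3*10 + 1
10 = 10*1 + 0
gcd = 1, so the inverse exists. Back-substitute:
1 = 31 − 3·10
1 = −3·41 + 4·31
So 31·4 ≡ 1 (mod 41).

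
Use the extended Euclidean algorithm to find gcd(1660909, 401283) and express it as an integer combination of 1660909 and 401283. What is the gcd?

Apply Euclid's algorithm to 1660909 and 401283:
1660909 = 4*401283 + 55777
401283 = 7*55777 + 10844
55777 = 5*10844 + 1557
10844 = 6*1557 + 1502
1557 = 1*1502 + 55
1502 = 27*55 + 17
55 = 3*17 + 4
17 = 4*4 + 1
4 = 4*1 + 0
gcd(1660909, 401283) = 1.
Back-substituting:
1 = 17 − 4·4
1 = −4·55 + 13·17
1 = 13·1502 − 355·55
1 = −355·1557 + 368·1502
1 = 368·10844 − 2563·1557
1 = −2563·55777 + 13183·10844
1 = 13183·401283 − 94844·55777
1 = −94844·1660909 + 392559·401283
So 1 = (-94844)·1660909 + (392559)·401283.

1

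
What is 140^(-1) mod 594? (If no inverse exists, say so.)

no inverse exists

Euclidean algorithm on 594, 140:
594 = 4×140 + 34
140 = 4×34 + 4
34 = 8×4 + 2
4 = 2×2 + 0
Since gcd = 2 > 1, 140 is not a unit mod 594.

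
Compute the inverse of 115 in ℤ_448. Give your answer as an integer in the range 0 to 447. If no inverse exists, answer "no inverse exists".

187

Run Euclid on (448, 115):
448 = 3·115 + 103
115 = 1·103 + 12
103 = 8·12 + 7
12 = 1·7 + 5
7 = 1·5 + 2
5 = 2·2 + 1
2 = 2·1 + 0
The gcd is 1. Working backward:
1 = 5 − 2·2
1 = −2·7 + 3·5
1 = 3·12 − 5·7
1 = −5·103 + 43·12
1 = 43·115 − 48·103
1 = −48·448 + 187·115
So 115·187 ≡ 1 (mod 448).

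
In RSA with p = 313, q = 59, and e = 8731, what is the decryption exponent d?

φ(n) = (p−1)(q−1) = 312·58 = 18096.
Need d with 8731·d ≡ 1 (mod 18096). Apply the extended Euclidean algorithm:
18096 = 2·8731 + 634
8731 = 13·634 + 489
634 = 1·489 + 145
489 = 3·145 + 54
145 = 2·54 + 37
54 = 1·37 + 17
37 = 2·17 + 3
17 = 5·3 + 2
3 = 1·2 + 1
2 = 2·1 + 0
Back-substitute:
1 = 3 − 2
1 = −17 + 6·3
1 = 6·37 − 13·17
1 = −13·54 + 19·37
1 = 19·145 − 51·54
1 = −51·489 + 172·145
1 = 172·634 − 223·489
1 = −223·8731 + 3071·634
1 = 3071·18096 − 6365·8731
So 8731·(-6365) ≡ 1 (mod 18096), hence d ≡ -6365 ≡ 11731 (mod 18096).

11731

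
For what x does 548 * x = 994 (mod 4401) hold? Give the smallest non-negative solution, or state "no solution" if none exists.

First find gcd(548, 4401):
4401 = 8*548 + 17
548 = 32*17 + 4
17 = 4*4 + 1
4 = 4*1 + 0
gcd = 1, so a unique solution mod 4401 exists.
Back-substitute for the Bézout coefficients:
1 = 17 − 4·4
1 = −4·548 + 129·17
1 = 129·4401 − 1036·548
So 548·(-1036) ≡ 1 (mod 4401), giving 548⁻¹ ≡ 3365.
x ≡ 548⁻¹·994 ≡ 3365·994 ≡ 50 (mod 4401).

50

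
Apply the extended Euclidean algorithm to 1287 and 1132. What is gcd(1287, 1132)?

Apply Euclid's algorithm to 1287 and 1132:
1287 = 1×1132 + 155
1132 = 7×155 + 47
155 = 3×47 + 14
47 = 3×14 + 5
14 = 2×5 + 4
5 = 1×4 + 1
4 = 4×1 + 0
gcd(1287, 1132) = 1.
Working backward:
1 = 5 − 4
1 = −14 + 3·5
1 = 3·47 − 10·14
1 = −10·155 + 33·47
1 = 33·1132 − 241·155
1 = −241·1287 + 274·1132
So 1 = (-241)·1287 + (274)·1132.

1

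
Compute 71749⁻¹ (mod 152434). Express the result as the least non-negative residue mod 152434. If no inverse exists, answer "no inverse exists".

Extended Euclidean algorithm:
152434 = 2*71749 + 8936
71749 = 8*8936 + 261
8936 = 34*261 + 62
261 = 4*62 + 13
62 = 4*13 + 10
13 = 1*10 + 3
10 = 3*3 + 1
3 = 3*1 + 0
Since gcd(71749, 152434) = 1, back-substitute to write 1 as a combination:
1 = 10 − 3·3
1 = −3·13 + 4·10
1 = 4·62 − 19·13
1 = −19·261 + 80·62
1 = 80·8936 − 2739·261
1 = −2739·71749 + 21992·8936
1 = 21992·152434 − 46723·71749
So 71749·(-46723) ≡ 1 (mod 152434), and -46723 ≡ 105711 (mod 152434).

105711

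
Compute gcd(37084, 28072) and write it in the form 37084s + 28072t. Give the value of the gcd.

4

Euclidean algorithm:
37084 = 1×28072 + 9012
28072 = 3×9012 + 1036
9012 = 8×1036 + 724
1036 = 1×724 + 312
724 = 2×312 + 100
312 = 3×100 + 12
100 = 8×12 + 4
12 = 3×4 + 0
gcd(37084, 28072) = 4.
Working backward:
4 = 100 − 8·12
4 = −8·312 + 25·100
4 = 25·724 − 58·312
4 = −58·1036 + 83·724
4 = 83·9012 − 722·1036
4 = −722·28072 + 2249·9012
4 = 2249·37084 − 2971·28072
So 4 = (2249)·37084 + (-2971)·28072.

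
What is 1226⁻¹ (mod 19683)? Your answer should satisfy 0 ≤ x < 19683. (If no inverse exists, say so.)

Apply the Euclidean algorithm to 19683 and 1226:
19683 = 16*1226 + 67
1226 = 18*67 + 20
67 = 3*20 + 7
20 = 2*7 + 6
7 = 1*6 + 1
6 = 6*1 + 0
gcd = 1, so the inverse exists. Back-substitute:
1 = 7 − 6
1 = −20 + 3·7
1 = 3·67 − 10·20
1 = −10·1226 + 183·67
1 = 183·19683 − 2938·1226
Thus 1226·(-2938) ≡ 1 (mod 19683); reducing, -2938 mod 19683 = 16745.

16745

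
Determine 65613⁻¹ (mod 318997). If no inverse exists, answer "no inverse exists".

274215

Extended Euclidean algorithm:
318997 = 4·65613 + 56545
65613 = 1·56545 + 9068
56545 = 6·9068 + 2137
9068 = 4·2137 + 520
2137 = 4·520 + 57
520 = 9·57 + 7
57 = 8·7 + 1
7 = 7·1 + 0
gcd = 1, so the inverse exists. Back-substitute:
1 = 57 − 8·7
1 = −8·520 + 73·57
1 = 73·2137 − 300·520
1 = −300·9068 + 1273·2137
1 = 1273·56545 − 7938·9068
1 = −7938·65613 + 9211·56545
1 = 9211·318997 − 44782·65613
Hence 65613⁻¹ ≡ -44782 ≡ 274215 (mod 318997).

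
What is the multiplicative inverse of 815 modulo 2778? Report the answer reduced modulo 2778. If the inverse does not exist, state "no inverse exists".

Apply the Euclidean algorithm to 2778 and 815:
2778 = 3×815 + 333
815 = 2×333 + 149
333 = 2×149 + 35
149 = 4×35 + 9
35 = 3×9 + 8
9 = 1×8 + 1
8 = 8×1 + 0
gcd = 1, so the inverse exists. Back-substitute:
1 = 9 − 8
1 = −35 + 4·9
1 = 4·149 − 17·35
1 = −17·333 + 38·149
1 = 38·815 − 93·333
1 = −93·2778 + 317·815
So 815·317 ≡ 1 (mod 2778).

317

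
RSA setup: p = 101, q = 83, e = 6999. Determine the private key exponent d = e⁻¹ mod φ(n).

φ(n) = (p−1)(q−1) = 100·82 = 8200.
Need d with 6999·d ≡ 1 (mod 8200). Apply the extended Euclidean algorithm:
8200 = 1*6999 + 1201
6999 = 5*1201 + 994
1201 = 1*994 + 207
994 = 4*207 + 166
207 = 1*166 + 41
166 = 4*41 + 2
41 = 20*2 + 1
2 = 2*1 + 0
Back-substitute:
1 = 41 − 20·2
1 = −20·166 + 81·41
1 = 81·207 − 101·166
1 = −101·994 + 485·207
1 = 485·1201 − 586·994
1 = −586·6999 + 3415·1201
1 = 3415·8200 − 4001·6999
So 6999·(-4001) ≡ 1 (mod 8200), hence d ≡ -4001 ≡ 4199 (mod 8200).

4199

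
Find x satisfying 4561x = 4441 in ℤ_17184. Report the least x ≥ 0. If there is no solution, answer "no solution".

649

First find gcd(4561, 17184):
17184 = 3*4561 + 3501
4561 = 1*3501 + 1060
3501 = 3*1060 + 321
1060 = 3*321 + 97
321 = 3*97 + 30
97 = 3*30 + 7
30 = 4*7 + 2
7 = 3*2 + 1
2 = 2*1 + 0
gcd = 1, so a unique solution mod 17184 exists.
Back-substitute for the Bézout coefficients:
1 = 7 − 3·2
1 = −3·30 + 13·7
1 = 13·97 − 42·30
1 = −42·321 + 139·97
1 = 139·1060 − 459·321
1 = −459·3501 + 1516·1060
1 = 1516·4561 − 1975·3501
1 = −1975·17184 + 7441·4561
So 4561·(7441) ≡ 1 (mod 17184), giving 4561⁻¹ ≡ 7441.
x ≡ 4561⁻¹·4441 ≡ 7441·4441 ≡ 649 (mod 17184).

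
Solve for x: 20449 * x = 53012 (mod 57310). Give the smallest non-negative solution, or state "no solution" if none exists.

gcd(20449, 57310):
57310 = 2*20449 + 16412
20449 = 1*16412 + 4037
16412 = 4*4037 + 264
4037 = 15*264 + 77
264 = 3*77 + 33
77 = 2*33 + 11
33 = 3*11 + 0
gcd = 11, but 11 ∤ 53012, so the congruence has no solution.

no solution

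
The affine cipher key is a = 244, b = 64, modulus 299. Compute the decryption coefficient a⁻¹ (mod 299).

Apply the Euclidean algorithm to 299 and 244:
299 = 1×244 + 55
244 = 4×55 + 24
55 = 2×24 + 7
24 = 3×7 + 3
7 = 2×3 + 1
3 = 3×1 + 0
Since gcd(244, 299) = 1, back-substitute to write 1 as a combination:
1 = 7 − 2·3
1 = −2·24 + 7·7
1 = 7·55 − 16·24
1 = −16·244 + 71·55
1 = 71·299 − 87·244
Thus 244·(-87) ≡ 1 (mod 299); reducing, -87 mod 299 = 212.

212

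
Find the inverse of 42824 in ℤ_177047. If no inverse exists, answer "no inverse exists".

Run Euclid on (177047, 42824):
177047 = 4*42824 + 5751
42824 = 7*5751 + 2567
5751 = 2*2567 + 617
2567 = 4*617 + 99
617 = 6*99 + 23
99 = 4*23 + 7
23 = 3*7 + 2
7 = 3*2 + 1
2 = 2*1 + 0
gcd = 1, so the inverse exists. Back-substitute:
1 = 7 − 3·2
1 = −3·23 + 10·7
1 = 10·99 − 43·23
1 = −43·617 + 268·99
1 = 268·2567 − 1115·617
1 = −1115·5751 + 2498·2567
1 = 2498·42824 − 18601·5751
1 = −18601·177047 + 76902·42824
So 42824·76902 ≡ 1 (mod 177047).

76902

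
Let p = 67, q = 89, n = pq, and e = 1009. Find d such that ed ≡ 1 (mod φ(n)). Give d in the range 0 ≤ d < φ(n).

1393

φ(n) = (p−1)(q−1) = 66·88 = 5808.
Need d with 1009·d ≡ 1 (mod 5808). Apply the extended Euclidean algorithm:
5808 = 5×1009 + 763
1009 = 1×763 + 246
763 = 3×246 + 25
246 = 9×25 + 21
25 = 1×21 + 4
21 = 5×4 + 1
4 = 4×1 + 0
Back-substitute:
1 = 21 − 5·4
1 = −5·25 + 6·21
1 = 6·246 − 59·25
1 = −59·763 + 183·246
1 = 183·1009 − 242·763
1 = −242·5808 + 1393·1009
So 1009·1393 ≡ 1 (mod 5808), hence d = 1393.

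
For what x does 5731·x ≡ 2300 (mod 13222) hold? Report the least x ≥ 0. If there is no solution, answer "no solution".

gcd(5731, 13222):
13222 = 2×5731 + 1760
5731 = 3×1760 + 451
1760 = 3×451 + 407
451 = 1×407 + 44
407 = 9×44 + 11
44 = 4×11 + 0
gcd = 11, but 11 ∤ 2300, so the congruence has no solution.

no solution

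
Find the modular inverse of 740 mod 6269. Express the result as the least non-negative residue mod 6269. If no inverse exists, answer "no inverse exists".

4329

gcd(6269, 740) by repeated division:
6269 = 8·740 + 349
740 = 2·349 + 42
349 = 8·42 + 13
42 = 3·13 + 3
13 = 4·3 + 1
3 = 3·1 + 0
The gcd is 1. Working backward:
1 = 13 − 4·3
1 = −4·42 + 13·13
1 = 13·349 − 108·42
1 = −108·740 + 229·349
1 = 229·6269 − 1940·740
Thus 740·(-1940) ≡ 1 (mod 6269); reducing, -1940 mod 6269 = 4329.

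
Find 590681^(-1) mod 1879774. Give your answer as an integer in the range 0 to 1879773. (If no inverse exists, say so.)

Euclidean algorithm on 1879774, 590681:
1879774 = 3×590681 + 107731
590681 = 5×107731 + 52026
107731 = 2×52026 + 3679
52026 = 14×3679 + 520
3679 = 7×520 + 39
520 = 13×39 + 13
39 = 3×13 + 0
gcd(590681, 1879774) = 13 ≠ 1, so 590681 has no multiplicative inverse modulo 1879774.

no inverse exists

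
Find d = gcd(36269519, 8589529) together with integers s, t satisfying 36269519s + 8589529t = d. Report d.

Apply Euclid's algorithm to 36269519 and 8589529:
36269519 = 4·8589529 + 1911403
8589529 = 4·1911403 + 943917
1911403 = 2·943917 + 23569
943917 = 40·23569 + 1157
23569 = 20·1157 + 429
1157 = 2·429 + 299
429 = 1·299 + 130
299 = 2·130 + 39
130 = 3·39 + 13
39 = 3·13 + 0
gcd(36269519, 8589529) = 13.
Working backward:
13 = 130 − 3·39
13 = −3·299 + 7·130
13 = 7·429 − 10·299
13 = −10·1157 + 27·429
13 = 27·23569 − 550·1157
13 = −550·943917 + 22027·23569
13 = 22027·1911403 − 44604·943917
13 = −44604·8589529 + 200443·1911403
13 = 200443·36269519 − 846376·8589529
So 13 = (200443)·36269519 + (-846376)·8589529.

13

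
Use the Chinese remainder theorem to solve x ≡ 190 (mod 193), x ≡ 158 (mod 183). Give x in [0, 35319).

13700

Write x = 190 + 193·k. Then 193·k ≡ 158 − 190 ≡ 151 (mod 183).
Need 193⁻¹ mod 183. Extended Euclid on (183, 10):
183 = 18·10 + 3
10 = 3·3 + 1
3 = 3·1 + 0
Back-substitute:
1 = 10 − 3·3
1 = −3·183 + 55·10
193⁻¹ ≡ 55 (mod 183), so k ≡ 55·151 ≡ 70 (mod 183).
x = 190 + 193·70 = 13700.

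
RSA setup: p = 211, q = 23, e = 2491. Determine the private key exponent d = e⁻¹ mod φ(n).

3331

φ(n) = (p−1)(q−1) = 210·22 = 4620.
Need d with 2491·d ≡ 1 (mod 4620). Apply the extended Euclidean algorithm:
4620 = 1×2491 + 2129
2491 = 1×2129 + 362
2129 = 5×362 + 319
362 = 1×319 + 43
319 = 7×43 + 18
43 = 2×18 + 7
18 = 2×7 + 4
7 = 1×4 + 3
4 = 1×3 + 1
3 = 3×1 + 0
Back-substitute:
1 = 4 − 3
1 = −7 + 2·4
1 = 2·18 − 5·7
1 = −5·43 + 12·18
1 = 12·319 − 89·43
1 = −89·362 + 101·319
1 = 101·2129 − 594·362
1 = −594·2491 + 695·2129
1 = 695·4620 − 1289·2491
So 2491·(-1289) ≡ 1 (mod 4620), hence d ≡ -1289 ≡ 3331 (mod 4620).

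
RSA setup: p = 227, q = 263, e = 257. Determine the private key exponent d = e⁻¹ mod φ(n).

44697

φ(n) = (p−1)(q−1) = 226·262 = 59212.
Need d with 257·d ≡ 1 (mod 59212). Apply the extended Euclidean algorithm:
59212 = 230·257 + 102
257 = 2·102 + 53
102 = 1·53 + 49
53 = 1·49 + 4
49 = 12·4 + 1
4 = 4·1 + 0
Back-substitute:
1 = 49 − 12·4
1 = −12·53 + 13·49
1 = 13·102 − 25·53
1 = −25·257 + 63·102
1 = 63·59212 − 14515·257
So 257·(-14515) ≡ 1 (mod 59212), hence d ≡ -14515 ≡ 44697 (mod 59212).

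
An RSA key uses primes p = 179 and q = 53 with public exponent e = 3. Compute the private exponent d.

6171

φ(n) = (p−1)(q−1) = 178·52 = 9256.
Need d with 3·d ≡ 1 (mod 9256). Apply the extended Euclidean algorithm:
9256 = 3085×3 + 1
3 = 3×1 + 0
Back-substitute:
1 = 9256 − 3085·3
So 3·(-3085) ≡ 1 (mod 9256), hence d ≡ -3085 ≡ 6171 (mod 9256).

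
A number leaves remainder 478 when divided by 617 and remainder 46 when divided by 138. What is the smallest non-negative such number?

Write x = 478 + 617·k. Then 617·k ≡ 46 − 478 ≡ 120 (mod 138).
Need 617⁻¹ mod 138. Extended Euclid on (138, 65):
138 = 2×65 + 8
65 = 8×8 + 1
8 = 8×1 + 0
Back-substitute:
1 = 65 − 8·8
1 = −8·138 + 17·65
617⁻¹ ≡ 17 (mod 138), so k ≡ 17·120 ≡ 108 (mod 138).
x = 478 + 617·108 = 67114.

67114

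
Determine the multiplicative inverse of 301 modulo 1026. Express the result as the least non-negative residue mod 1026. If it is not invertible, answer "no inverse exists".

709

Extended Euclidean algorithm:
1026 = 3*301 + 123
301 = 2*123 + 55
123 = 2*55 + 13
55 = 4*13 + 3
13 = 4*3 + 1
3 = 3*1 + 0
Since gcd(301, 1026) = 1, back-substitute to write 1 as a combination:
1 = 13 − 4·3
1 = −4·55 + 17·13
1 = 17·123 − 38·55
1 = −38·301 + 93·123
1 = 93·1026 − 317·301
Hence 301⁻¹ ≡ -317 ≡ 709 (mod 1026).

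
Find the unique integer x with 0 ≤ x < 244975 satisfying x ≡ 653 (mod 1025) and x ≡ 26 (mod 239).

129803

Write x = 653 + 1025·k. Then 1025·k ≡ 26 − 653 ≡ 90 (mod 239).
Need 1025⁻¹ mod 239. Extended Euclid on (239, 69):
239 = 3·69 + 32
69 = 2·32 + 5
32 = 6·5 + 2
5 = 2·2 + 1
2 = 2·1 + 0
Back-substitute:
1 = 5 − 2·2
1 = −2·32 + 13·5
1 = 13·69 − 28·32
1 = −28·239 + 97·69
1025⁻¹ ≡ 97 (mod 239), so k ≡ 97·90 ≡ 126 (mod 239).
x = 653 + 1025·126 = 129803.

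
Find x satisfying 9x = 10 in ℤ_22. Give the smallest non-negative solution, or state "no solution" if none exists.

6

First find gcd(9, 22):
22 = 2*9 + 4
9 = 2*4 + 1
4 = 4*1 + 0
gcd = 1, so a unique solution mod 22 exists.
Back-substitute for the Bézout coefficients:
1 = 9 − 2·4
1 = −2·22 + 5·9
So 9·(5) ≡ 1 (mod 22), giving 9⁻¹ ≡ 5.
x ≡ 9⁻¹·10 ≡ 5·10 ≡ 6 (mod 22).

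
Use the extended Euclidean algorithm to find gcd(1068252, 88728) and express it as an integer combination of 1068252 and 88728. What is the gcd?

Apply Euclid's algorithm to 1068252 and 88728:
1068252 = 12*88728 + 3516
88728 = 25*3516 + 828
3516 = 4*828 + 204
828 = 4*204 + 12
204 = 17*12 + 0
gcd(1068252, 88728) = 12.
Back-substituting:
12 = 828 − 4·204
12 = −4·3516 + 17·828
12 = 17·88728 − 429·3516
12 = −429·1068252 + 5165·88728
So 12 = (-429)·1068252 + (5165)·88728.

12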